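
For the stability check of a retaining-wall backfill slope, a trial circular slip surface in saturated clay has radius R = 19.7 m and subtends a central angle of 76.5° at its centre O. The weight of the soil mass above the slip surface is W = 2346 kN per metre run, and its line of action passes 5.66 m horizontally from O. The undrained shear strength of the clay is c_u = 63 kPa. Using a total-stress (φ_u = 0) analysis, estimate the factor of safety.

Taking moments about the centre O, the resisting moment is provided by the undrained shear strength acting along the arc:
Arc length L_a = R·θ = 19.7·(76.5°·π/180) = 19.7·1.3352 = 26.30 m
M_R = c_u·L_a·R = 63·26.30·19.7 = 32644.6 kN·m/m
M_D = W·d = 2346·5.66 = 13278.4 kN·m/m
FS = M_R / M_D = 32644.6 / 13278.4 = 2.458

FS = 2.46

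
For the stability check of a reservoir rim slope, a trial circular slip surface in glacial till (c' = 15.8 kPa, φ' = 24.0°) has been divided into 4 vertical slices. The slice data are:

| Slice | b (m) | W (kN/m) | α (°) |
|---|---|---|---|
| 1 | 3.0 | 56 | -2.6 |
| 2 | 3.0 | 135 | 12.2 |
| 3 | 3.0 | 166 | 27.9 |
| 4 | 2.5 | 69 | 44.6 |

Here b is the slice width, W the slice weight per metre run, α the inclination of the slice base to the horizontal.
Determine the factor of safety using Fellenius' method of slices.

Ordinary method of slices: FS = Σ[c'·Δl_i + (W_i cosα_i)·tanφ'] / Σ W_i sinα_i, with Δl_i = b_i / cosα_i.
Slice 1: Δl = 3.0/cos(-2.6°) = 3.003 m; N'_1 = 56·cos(-2.6°) = 55.9; c'Δl = 47.45; W sinα = -2.5
Slice 2: Δl = 3.0/cos12.2° = 3.069 m; N'_2 = 135·cos12.2° = 132.0; c'Δl = 48.50; W sinα = 28.5
Slice 3: Δl = 3.0/cos27.9° = 3.395 m; N'_3 = 166·cos27.9° = 146.7; c'Δl = 53.63; W sinα = 77.7
Slice 4: Δl = 2.5/cos44.6° = 3.511 m; N'_4 = 69·cos44.6° = 49.1; c'Δl = 55.48; W sinα = 48.4
Σc'Δl = 205.1 kN/m; ΣN' = 383.7 kN/m; ΣW sinα = 152.1 kN/m
Resisting = 205.1 + 383.7·tan24.0° = 205.1 + 170.8 = 375.9 kN/m
FS = 375.9 / 152.1 = 2.471

FS = 2.47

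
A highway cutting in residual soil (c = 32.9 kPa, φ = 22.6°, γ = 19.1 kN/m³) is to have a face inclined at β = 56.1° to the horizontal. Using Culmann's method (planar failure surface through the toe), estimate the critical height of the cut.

Culmann's analysis gives the critical failure plane at α_cr = (β + φ)/2 = (56.1 + 22.6)/2 = 39.4°, and the critical height
H_c = (4c/γ) · sinβ cosφ / [1 − cos(β − φ)]
    = (4·32.9/19.1) · sin56.1°·cos22.6° / [1 − cos(33.5°)]
    = 6.890 · 0.8300·0.9232 / [1 − 0.8339]
    = 6.890 · 0.7663 / 0.1661
    = 31.78 m

H_c = 31.78 m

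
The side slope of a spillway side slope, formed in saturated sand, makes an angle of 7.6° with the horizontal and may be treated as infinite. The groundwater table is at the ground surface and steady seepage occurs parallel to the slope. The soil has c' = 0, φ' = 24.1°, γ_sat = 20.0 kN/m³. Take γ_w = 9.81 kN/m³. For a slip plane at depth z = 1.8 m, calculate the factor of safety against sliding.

FS = 1.71

With seepage parallel to the slope and the water table at the surface, the effective normal stress on the slip plane uses the buoyant unit weight γ' = γ_sat − γ_w while the driving shear stress uses γ_sat:
FS = [c' + γ' z cos²β tanφ'] / [γ_sat z sinβ cosβ]
(For c' = 0 this reduces to FS = (γ'/γ_sat)·tanφ'/tanβ.)
γ' = 20.0 − 9.81 = 10.19 kN/m³
Numerator = 0.0 + 10.19·1.8·cos²7.6°·tan24.1° = 0.0 + 10.19·1.8·0.9825·0.4473 = 8.061 kPa
Denominator = 20.0·1.8·sin7.6°·cos7.6° = 20.0·1.8·0.1323·0.9912 = 4.719 kPa
FS = 8.061 / 4.719 = 1.708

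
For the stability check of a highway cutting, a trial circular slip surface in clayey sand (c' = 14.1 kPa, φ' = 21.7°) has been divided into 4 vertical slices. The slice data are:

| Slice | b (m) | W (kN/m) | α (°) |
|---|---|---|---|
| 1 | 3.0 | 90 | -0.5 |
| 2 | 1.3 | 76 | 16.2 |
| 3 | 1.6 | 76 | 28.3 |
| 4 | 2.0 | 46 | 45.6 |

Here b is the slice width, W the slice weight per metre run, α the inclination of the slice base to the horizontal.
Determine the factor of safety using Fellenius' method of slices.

FS = 2.59

Ordinary method of slices: FS = Σ[c'·Δl_i + (W_i cosα_i)·tanφ'] / Σ W_i sinα_i, with Δl_i = b_i / cosα_i.
Slice 1: Δl = 3.0/cos(-0.5°) = 3.000 m; N'_1 = 90·cos(-0.5°) = 90.0; c'Δl = 42.30; W sinα = -0.8
Slice 2: Δl = 1.3/cos16.2° = 1.354 m; N'_2 = 76·cos16.2° = 73.0; c'Δl = 19.09; W sinα = 21.2
Slice 3: Δl = 1.6/cos28.3° = 1.817 m; N'_3 = 76·cos28.3° = 66.9; c'Δl = 25.62; W sinα = 36.0
Slice 4: Δl = 2.0/cos45.6° = 2.859 m; N'_4 = 46·cos45.6° = 32.2; c'Δl = 40.31; W sinα = 32.9
Σc'Δl = 127.3 kN/m; ΣN' = 262.1 kN/m; ΣW sinα = 89.3 kN/m
Resisting = 127.3 + 262.1·tan21.7° = 127.3 + 104.3 = 231.6 kN/m
FS = 231.6 / 89.3 = 2.593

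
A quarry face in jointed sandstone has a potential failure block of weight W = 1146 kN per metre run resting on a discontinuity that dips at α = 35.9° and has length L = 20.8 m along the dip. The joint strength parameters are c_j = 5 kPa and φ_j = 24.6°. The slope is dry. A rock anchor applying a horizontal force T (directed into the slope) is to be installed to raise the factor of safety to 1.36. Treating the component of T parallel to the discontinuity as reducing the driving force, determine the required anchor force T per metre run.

Resolving forces along and normal to the sliding plane, with the horizontal anchor force T adding T·sinα to the effective normal force and T·cosα acting up the plane against the driving force:
FS = [c_jL + (W cosα + T sinα) tanφ_j] / [W sinα − T cosα]
Without the anchor: N' = 928.3 kN/m, driving T_d = 672.0 kN/m, resisting R = 5·20.8 + 928.3·tan24.6° = 529.0 kN/m, FS = 0.79.
Setting FS = 1.36 and solving for T:
1.36·(672.0 − T cos35.9°) = 529.0 + T sin35.9°·tan24.6°
T·(sin35.9°·tan24.6° + 1.36·cos35.9°) = 1.36·672.0 − 529.0
T·(0.5864·0.4578 + 1.36·0.8100) = 913.9 − 529.0 = 384.9
T·1.3701 = 384.9
T = 280.9 kN/m

T = 281 kN/m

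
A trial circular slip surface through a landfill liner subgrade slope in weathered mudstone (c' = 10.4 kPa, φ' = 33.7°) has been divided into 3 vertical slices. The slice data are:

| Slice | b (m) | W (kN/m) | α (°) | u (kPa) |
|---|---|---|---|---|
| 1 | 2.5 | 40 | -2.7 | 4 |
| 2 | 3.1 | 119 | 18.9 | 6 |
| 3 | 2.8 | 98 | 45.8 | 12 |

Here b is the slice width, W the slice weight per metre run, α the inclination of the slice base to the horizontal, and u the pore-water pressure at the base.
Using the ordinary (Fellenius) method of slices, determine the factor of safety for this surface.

Ordinary method of slices: FS = Σ[c'·Δl_i + (W_i cosα_i − u_i·Δl_i)·tanφ'] / Σ W_i sinα_i, with Δl_i = b_i / cosα_i.
Slice 1: Δl = 2.5/cos(-2.7°) = 2.503 m; N'_1 = 40·cos(-2.7°) − 4·2.503 = 29.9; c'Δl = 26.03; W sinα = -1.9
Slice 2: Δl = 3.1/cos18.9° = 3.277 m; N'_2 = 119·cos18.9° − 6·3.277 = 92.9; c'Δl = 34.08; W sinα = 38.5
Slice 3: Δl = 2.8/cos45.8° = 4.016 m; N'_3 = 98·cos45.8° − 12·4.016 = 20.1; c'Δl = 41.77; W sinα = 70.3
Σc'Δl = 101.9 kN/m; ΣN' = 143.0 kN/m; ΣW sinα = 106.9 kN/m
Resisting = 101.9 + 143.0·tan33.7° = 101.9 + 95.4 = 197.2 kN/m
FS = 197.2 / 106.9 = 1.845

FS = 1.84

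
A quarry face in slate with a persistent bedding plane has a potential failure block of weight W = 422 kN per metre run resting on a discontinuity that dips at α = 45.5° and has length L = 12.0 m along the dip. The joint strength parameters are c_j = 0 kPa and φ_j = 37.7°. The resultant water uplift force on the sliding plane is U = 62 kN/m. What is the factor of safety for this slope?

FS = 0.60

Resolving the block weight along and normal to the plane and applying the Mohr–Coulomb strength on the joint:
N' = W cosα − U = 422·cos45.5° − 62 = 233.8 kN/m
Driving force T = W sinα = 422·sin45.5° = 301.0 kN/m
Resisting force R = c_j·L + N'·tanφ_j = 0·12.0 + 233.8·tan37.7° = 0.0 + 180.7 = 180.7 kN/m
FS = R / T = 180.7 / 301.0 = 0.600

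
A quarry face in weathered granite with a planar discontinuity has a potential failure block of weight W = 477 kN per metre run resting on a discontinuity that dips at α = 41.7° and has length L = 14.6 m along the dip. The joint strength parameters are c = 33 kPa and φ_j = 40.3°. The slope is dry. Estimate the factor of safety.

FS = 2.47

Resolving the block weight along and normal to the plane and applying the Mohr–Coulomb strength on the joint:
N' = W cosα = 477·cos41.7° = 356.1 kN/m
Driving force T = W sinα = 477·sin41.7° = 317.3 kN/m
Resisting force R = c·L + N'·tanφ_j = 33·14.6 + 356.1·tan40.3° = 481.8 + 302.0 = 783.8 kN/m
FS = R / T = 783.8 / 317.3 = 2.470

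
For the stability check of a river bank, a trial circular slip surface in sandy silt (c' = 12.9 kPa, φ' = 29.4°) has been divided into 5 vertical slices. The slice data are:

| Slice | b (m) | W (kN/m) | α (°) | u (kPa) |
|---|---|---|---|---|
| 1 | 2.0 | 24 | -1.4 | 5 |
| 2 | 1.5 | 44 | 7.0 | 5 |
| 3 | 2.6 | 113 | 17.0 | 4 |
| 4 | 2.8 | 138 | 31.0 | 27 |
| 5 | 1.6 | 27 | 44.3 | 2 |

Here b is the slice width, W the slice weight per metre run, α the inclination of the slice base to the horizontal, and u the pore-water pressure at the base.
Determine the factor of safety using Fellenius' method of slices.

Ordinary method of slices: FS = Σ[c'·Δl_i + (W_i cosα_i − u_i·Δl_i)·tanφ'] / Σ W_i sinα_i, with Δl_i = b_i / cosα_i.
Slice 1: Δl = 2.0/cos(-1.4°) = 2.001 m; N'_1 = 24·cos(-1.4°) − 5·2.001 = 14.0; c'Δl = 25.81; W sinα = -0.6
Slice 2: Δl = 1.5/cos7.0° = 1.511 m; N'_2 = 44·cos7.0° − 5·1.511 = 36.1; c'Δl = 19.50; W sinα = 5.4
Slice 3: Δl = 2.6/cos17.0° = 2.719 m; N'_3 = 113·cos17.0° − 4·2.719 = 97.2; c'Δl = 35.07; W sinα = 33.0
Slice 4: Δl = 2.8/cos31.0° = 3.267 m; N'_4 = 138·cos31.0° − 27·3.267 = 30.1; c'Δl = 42.14; W sinα = 71.1
Slice 5: Δl = 1.6/cos44.3° = 2.236 m; N'_5 = 27·cos44.3° − 2·2.236 = 14.9; c'Δl = 28.84; W sinα = 18.9
Σc'Δl = 151.4 kN/m; ΣN' = 192.2 kN/m; ΣW sinα = 127.7 kN/m
Resisting = 151.4 + 192.2·tan29.4° = 151.4 + 108.3 = 259.7 kN/m
FS = 259.7 / 127.7 = 2.033

FS = 2.03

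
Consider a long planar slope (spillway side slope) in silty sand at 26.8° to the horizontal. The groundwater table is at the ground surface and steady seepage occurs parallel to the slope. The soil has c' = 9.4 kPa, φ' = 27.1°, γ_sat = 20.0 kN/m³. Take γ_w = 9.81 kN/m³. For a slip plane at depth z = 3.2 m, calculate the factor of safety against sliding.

FS = 0.88

With seepage parallel to the slope and the water table at the surface, the effective normal stress on the slip plane uses the buoyant unit weight γ' = γ_sat − γ_w while the driving shear stress uses γ_sat:
FS = [c' + γ' z cos²β tanφ'] / [γ_sat z sinβ cosβ]
γ' = 20.0 − 9.81 = 10.19 kN/m³
Numerator = 9.4 + 10.19·3.2·cos²26.8°·tan27.1° = 9.4 + 10.19·3.2·0.7967·0.5117 = 22.694 kPa
Denominator = 20.0·3.2·sin26.8°·cos26.8° = 20.0·3.2·0.4509·0.8926 = 25.757 kPa
FS = 22.694 / 25.757 = 0.881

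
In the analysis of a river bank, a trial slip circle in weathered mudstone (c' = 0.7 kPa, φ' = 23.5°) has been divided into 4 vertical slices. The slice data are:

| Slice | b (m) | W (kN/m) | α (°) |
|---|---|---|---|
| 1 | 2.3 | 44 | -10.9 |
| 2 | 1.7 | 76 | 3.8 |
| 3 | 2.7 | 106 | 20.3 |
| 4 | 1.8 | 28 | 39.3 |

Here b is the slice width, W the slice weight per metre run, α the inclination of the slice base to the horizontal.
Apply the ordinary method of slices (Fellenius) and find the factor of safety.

FS = 2.16

Ordinary method of slices: FS = Σ[c'·Δl_i + (W_i cosα_i)·tanφ'] / Σ W_i sinα_i, with Δl_i = b_i / cosα_i.
Slice 1: Δl = 2.3/cos(-10.9°) = 2.342 m; N'_1 = 44·cos(-10.9°) = 43.2; c'Δl = 1.64; W sinα = -8.3
Slice 2: Δl = 1.7/cos3.8° = 1.704 m; N'_2 = 76·cos3.8° = 75.8; c'Δl = 1.19; W sinα = 5.0
Slice 3: Δl = 2.7/cos20.3° = 2.879 m; N'_3 = 106·cos20.3° = 99.4; c'Δl = 2.02; W sinα = 36.8
Slice 4: Δl = 1.8/cos39.3° = 2.326 m; N'_4 = 28·cos39.3° = 21.7; c'Δl = 1.63; W sinα = 17.7
Σc'Δl = 6.5 kN/m; ΣN' = 240.1 kN/m; ΣW sinα = 51.2 kN/m
Resisting = 6.5 + 240.1·tan23.5° = 6.5 + 104.4 = 110.9 kN/m
FS = 110.9 / 51.2 = 2.165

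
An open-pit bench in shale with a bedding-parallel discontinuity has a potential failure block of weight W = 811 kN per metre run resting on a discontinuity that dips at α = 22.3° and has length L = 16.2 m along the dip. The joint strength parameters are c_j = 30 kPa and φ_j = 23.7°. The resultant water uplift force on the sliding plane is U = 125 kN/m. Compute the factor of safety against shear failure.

FS = 2.47

Resolving the block weight along and normal to the plane and applying the Mohr–Coulomb strength on the joint:
N' = W cosα − U = 811·cos22.3° − 125 = 625.3 kN/m
Driving force T = W sinα = 811·sin22.3° = 307.7 kN/m
Resisting force R = c_j·L + N'·tanφ_j = 30·16.2 + 625.3·tan23.7° = 486.0 + 274.5 = 760.5 kN/m
FS = R / T = 760.5 / 307.7 = 2.471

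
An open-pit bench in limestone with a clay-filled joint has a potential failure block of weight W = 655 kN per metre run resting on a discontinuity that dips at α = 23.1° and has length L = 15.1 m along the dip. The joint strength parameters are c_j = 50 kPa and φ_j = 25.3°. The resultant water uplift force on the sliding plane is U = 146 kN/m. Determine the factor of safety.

Resolving the block weight along and normal to the plane and applying the Mohr–Coulomb strength on the joint:
N' = W cosα − U = 655·cos23.1° − 146 = 456.5 kN/m
Driving force T = W sinα = 655·sin23.1° = 257.0 kN/m
Resisting force R = c_j·L + N'·tanφ_j = 50·15.1 + 456.5·tan25.3° = 755.0 + 215.8 = 970.8 kN/m
FS = R / T = 970.8 / 257.0 = 3.778

FS = 3.78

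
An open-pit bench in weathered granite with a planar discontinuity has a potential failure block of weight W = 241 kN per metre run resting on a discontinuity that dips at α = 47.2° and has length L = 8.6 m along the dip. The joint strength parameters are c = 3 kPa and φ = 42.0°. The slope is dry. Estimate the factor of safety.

FS = 0.98

Resolving the block weight along and normal to the plane and applying the Mohr–Coulomb strength on the joint:
N' = W cosα = 241·cos47.2° = 163.7 kN/m
Driving force T = W sinα = 241·sin47.2° = 176.8 kN/m
Resisting force R = c·L + N'·tanφ = 3·8.6 + 163.7·tan42.0° = 25.8 + 147.4 = 173.2 kN/m
FS = R / T = 173.2 / 176.8 = 0.980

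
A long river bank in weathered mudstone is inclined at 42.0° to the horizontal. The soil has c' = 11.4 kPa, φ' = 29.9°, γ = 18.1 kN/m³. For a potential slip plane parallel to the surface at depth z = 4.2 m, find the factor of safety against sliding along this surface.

For an infinite slope with a slip plane parallel to the surface (no pore pressure): FS = [c' + γz cos²β tanφ'] / [γz sinβ cosβ].
γz = 18.1·4.2 = 76.02 kN/m²
Numerator = 11.4 + 76.02·cos²42.0°·tan29.9° = 11.4 + 76.02·0.5523·0.5750 = 35.541 kPa
Denominator = 76.02·sin42.0°·cos42.0° = 76.02·0.6691·0.7431 = 37.802 kPa
FS = 35.541 / 37.802 = 0.940

FS = 0.94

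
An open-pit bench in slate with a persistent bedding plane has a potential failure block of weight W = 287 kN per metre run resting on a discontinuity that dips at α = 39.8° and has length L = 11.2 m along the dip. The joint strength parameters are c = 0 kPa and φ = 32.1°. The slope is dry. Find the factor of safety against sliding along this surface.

Resolving the block weight along and normal to the plane and applying the Mohr–Coulomb strength on the joint:
N' = W cosα = 287·cos39.8° = 220.5 kN/m
Driving force T = W sinα = 287·sin39.8° = 183.7 kN/m
Resisting force R = c·L + N'·tanφ = 0·11.2 + 220.5·tan32.1° = 0.0 + 138.3 = 138.3 kN/m
FS = R / T = 138.3 / 183.7 = 0.753

FS = 0.75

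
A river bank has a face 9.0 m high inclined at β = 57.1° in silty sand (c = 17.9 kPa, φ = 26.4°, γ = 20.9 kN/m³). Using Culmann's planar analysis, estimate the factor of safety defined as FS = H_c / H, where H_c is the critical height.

FS = 2.04

H_c = (4c/γ) · sinβ cosφ / [1 − cos(β − φ)]
    = (4·17.9/20.9) · sin57.1°·cos26.4° / [1 − cos30.7°]
    = 3.426 · 0.7521 / 0.1401 = 18.38 m
FS = H_c / H = 18.38 / 9.0 = 2.043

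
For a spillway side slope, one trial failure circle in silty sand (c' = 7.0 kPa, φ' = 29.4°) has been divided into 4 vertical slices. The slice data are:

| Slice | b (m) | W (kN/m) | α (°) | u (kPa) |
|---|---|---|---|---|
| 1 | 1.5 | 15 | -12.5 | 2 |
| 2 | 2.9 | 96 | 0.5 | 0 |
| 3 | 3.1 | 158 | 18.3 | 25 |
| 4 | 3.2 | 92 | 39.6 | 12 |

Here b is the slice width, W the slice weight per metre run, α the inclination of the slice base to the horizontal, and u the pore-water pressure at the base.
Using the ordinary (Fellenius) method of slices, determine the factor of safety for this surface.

FS = 1.83

Ordinary method of slices: FS = Σ[c'·Δl_i + (W_i cosα_i − u_i·Δl_i)·tanφ'] / Σ W_i sinα_i, with Δl_i = b_i / cosα_i.
Slice 1: Δl = 1.5/cos(-12.5°) = 1.536 m; N'_1 = 15·cos(-12.5°) − 2·1.536 = 11.6; c'Δl = 10.75; W sinα = -3.2
Slice 2: Δl = 2.9/cos0.5° = 2.900 m; N'_2 = 96·cos0.5° − 0·2.900 = 96.0; c'Δl = 20.30; W sinα = 0.8
Slice 3: Δl = 3.1/cos18.3° = 3.265 m; N'_3 = 158·cos18.3° − 25·3.265 = 68.4; c'Δl = 22.86; W sinα = 49.6
Slice 4: Δl = 3.2/cos39.6° = 4.153 m; N'_4 = 92·cos39.6° − 12·4.153 = 21.1; c'Δl = 29.07; W sinα = 58.6
Σc'Δl = 83.0 kN/m; ΣN' = 197.0 kN/m; ΣW sinα = 105.8 kN/m
Resisting = 83.0 + 197.0·tan29.4° = 83.0 + 111.0 = 194.0 kN/m
FS = 194.0 / 105.8 = 1.833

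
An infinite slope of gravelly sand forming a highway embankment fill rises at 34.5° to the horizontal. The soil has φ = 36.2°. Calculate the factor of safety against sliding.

For a dry cohesionless infinite slope the factor of safety is FS = tanφ / tanβ.
FS = tan36.2° / tan34.5° = 0.7319 / 0.6873 = 1.065

FS = 1.06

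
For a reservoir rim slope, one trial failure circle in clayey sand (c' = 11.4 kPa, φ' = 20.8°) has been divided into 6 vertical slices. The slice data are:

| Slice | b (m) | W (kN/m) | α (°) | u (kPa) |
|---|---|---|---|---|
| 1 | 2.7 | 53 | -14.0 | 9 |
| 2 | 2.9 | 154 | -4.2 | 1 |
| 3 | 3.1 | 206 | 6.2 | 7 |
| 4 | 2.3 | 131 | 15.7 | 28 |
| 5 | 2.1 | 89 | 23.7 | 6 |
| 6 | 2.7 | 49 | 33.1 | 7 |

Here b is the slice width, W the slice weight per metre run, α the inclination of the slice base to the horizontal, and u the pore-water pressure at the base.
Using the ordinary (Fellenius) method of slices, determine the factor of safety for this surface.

Ordinary method of slices: FS = Σ[c'·Δl_i + (W_i cosα_i − u_i·Δl_i)·tanφ'] / Σ W_i sinα_i, with Δl_i = b_i / cosα_i.
Slice 1: Δl = 2.7/cos(-14.0°) = 2.783 m; N'_1 = 53·cos(-14.0°) − 9·2.783 = 26.4; c'Δl = 31.72; W sinα = -12.8
Slice 2: Δl = 2.9/cos(-4.2°) = 2.908 m; N'_2 = 154·cos(-4.2°) − 1·2.908 = 150.7; c'Δl = 33.15; W sinα = -11.3
Slice 3: Δl = 3.1/cos6.2° = 3.118 m; N'_3 = 206·cos6.2° − 7·3.118 = 183.0; c'Δl = 35.55; W sinα = 22.2
Slice 4: Δl = 2.3/cos15.7° = 2.389 m; N'_4 = 131·cos15.7° − 28·2.389 = 59.2; c'Δl = 27.24; W sinα = 35.4
Slice 5: Δl = 2.1/cos23.7° = 2.293 m; N'_5 = 89·cos23.7° − 6·2.293 = 67.7; c'Δl = 26.15; W sinα = 35.8
Slice 6: Δl = 2.7/cos33.1° = 3.223 m; N'_6 = 49·cos33.1° − 7·3.223 = 18.5; c'Δl = 36.74; W sinα = 26.8
Σc'Δl = 190.5 kN/m; ΣN' = 505.5 kN/m; ΣW sinα = 96.1 kN/m
Resisting = 190.5 + 505.5·tan20.8° = 190.5 + 192.0 = 382.6 kN/m
FS = 382.6 / 96.1 = 3.980

FS = 3.98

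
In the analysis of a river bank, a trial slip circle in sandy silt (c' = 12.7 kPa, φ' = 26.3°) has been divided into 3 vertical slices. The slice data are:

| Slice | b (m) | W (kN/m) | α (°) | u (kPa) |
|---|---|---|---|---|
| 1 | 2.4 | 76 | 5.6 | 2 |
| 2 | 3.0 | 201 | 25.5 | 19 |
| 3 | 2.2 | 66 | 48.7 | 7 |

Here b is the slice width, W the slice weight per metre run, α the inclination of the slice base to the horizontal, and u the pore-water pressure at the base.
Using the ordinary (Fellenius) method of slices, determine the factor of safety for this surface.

FS = 1.52

Ordinary method of slices: FS = Σ[c'·Δl_i + (W_i cosα_i − u_i·Δl_i)·tanφ'] / Σ W_i sinα_i, with Δl_i = b_i / cosα_i.
Slice 1: Δl = 2.4/cos5.6° = 2.412 m; N'_1 = 76·cos5.6° − 2·2.412 = 70.8; c'Δl = 30.63; W sinα = 7.4
Slice 2: Δl = 3.0/cos25.5° = 3.324 m; N'_2 = 201·cos25.5° − 19·3.324 = 118.3; c'Δl = 42.21; W sinα = 86.5
Slice 3: Δl = 2.2/cos48.7° = 3.333 m; N'_3 = 66·cos48.7° − 7·3.333 = 20.2; c'Δl = 42.33; W sinα = 49.6
Σc'Δl = 115.2 kN/m; ΣN' = 209.3 kN/m; ΣW sinα = 143.5 kN/m
Resisting = 115.2 + 209.3·tan26.3° = 115.2 + 103.4 = 218.6 kN/m
FS = 218.6 / 143.5 = 1.523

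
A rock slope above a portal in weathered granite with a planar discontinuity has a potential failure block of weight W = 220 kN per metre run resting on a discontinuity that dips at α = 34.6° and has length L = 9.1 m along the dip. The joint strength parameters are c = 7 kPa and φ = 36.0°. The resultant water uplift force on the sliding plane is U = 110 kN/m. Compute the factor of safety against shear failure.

Resolving the block weight along and normal to the plane and applying the Mohr–Coulomb strength on the joint:
N' = W cosα − U = 220·cos34.6° − 110 = 71.1 kN/m
Driving force T = W sinα = 220·sin34.6° = 124.9 kN/m
Resisting force R = c·L + N'·tanφ = 7·9.1 + 71.1·tan36.0° = 63.7 + 51.6 = 115.3 kN/m
FS = R / T = 115.3 / 124.9 = 0.923

FS = 0.92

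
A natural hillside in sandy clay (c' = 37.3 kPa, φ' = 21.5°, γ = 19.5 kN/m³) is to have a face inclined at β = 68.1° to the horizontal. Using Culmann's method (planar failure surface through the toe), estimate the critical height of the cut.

Culmann's analysis gives the critical failure plane at α_cr = (β + φ')/2 = (68.1 + 21.5)/2 = 44.8°, and the critical height
H_c = (4c'/γ) · sinβ cosφ' / [1 − cos(β − φ')]
    = (4·37.3/19.5) · sin68.1°·cos21.5° / [1 − cos(46.6°)]
    = 7.651 · 0.9278·0.9304 / [1 − 0.6871]
    = 7.651 · 0.8633 / 0.3129
    = 21.11 m

H_c = 21.11 m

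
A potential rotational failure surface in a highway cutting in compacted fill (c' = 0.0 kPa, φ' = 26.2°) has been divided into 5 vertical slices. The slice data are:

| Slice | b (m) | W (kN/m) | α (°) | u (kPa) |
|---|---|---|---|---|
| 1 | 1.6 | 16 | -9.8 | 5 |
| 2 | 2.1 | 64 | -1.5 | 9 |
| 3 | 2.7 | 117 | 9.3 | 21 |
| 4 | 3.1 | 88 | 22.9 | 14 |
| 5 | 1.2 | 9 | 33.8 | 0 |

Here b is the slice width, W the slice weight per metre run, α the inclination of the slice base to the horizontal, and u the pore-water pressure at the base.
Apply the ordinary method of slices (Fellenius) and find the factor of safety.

FS = 1.39

Ordinary method of slices: FS = Σ[c'·Δl_i + (W_i cosα_i − u_i·Δl_i)·tanφ'] / Σ W_i sinα_i, with Δl_i = b_i / cosα_i.
Slice 1: Δl = 1.6/cos(-9.8°) = 1.624 m; N'_1 = 16·cos(-9.8°) − 5·1.624 = 7.6; c'Δl = 0.00; W sinα = -2.7
Slice 2: Δl = 2.1/cos(-1.5°) = 2.101 m; N'_2 = 64·cos(-1.5°) − 9·2.101 = 45.1; c'Δl = 0.00; W sinα = -1.7
Slice 3: Δl = 2.7/cos9.3° = 2.736 m; N'_3 = 117·cos9.3° − 21·2.736 = 58.0; c'Δl = 0.00; W sinα = 18.9
Slice 4: Δl = 3.1/cos22.9° = 3.365 m; N'_4 = 88·cos22.9° − 14·3.365 = 34.0; c'Δl = 0.00; W sinα = 34.2
Slice 5: Δl = 1.2/cos33.8° = 1.444 m; N'_5 = 9·cos33.8° − 0·1.444 = 7.5; c'Δl = 0.00; W sinα = 5.0
Σc'Δl = 0.0 kN/m; ΣN' = 152.2 kN/m; ΣW sinα = 53.8 kN/m
Resisting = 0.0 + 152.2·tan26.2° = 0.0 + 74.9 = 74.9 kN/m
FS = 74.9 / 53.8 = 1.393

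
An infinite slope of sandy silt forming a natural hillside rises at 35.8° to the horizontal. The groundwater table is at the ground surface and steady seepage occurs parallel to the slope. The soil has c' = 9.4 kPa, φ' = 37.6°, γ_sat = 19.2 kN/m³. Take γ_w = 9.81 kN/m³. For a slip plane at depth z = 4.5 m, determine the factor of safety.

FS = 0.75

With seepage parallel to the slope and the water table at the surface, the effective normal stress on the slip plane uses the buoyant unit weight γ' = γ_sat − γ_w while the driving shear stress uses γ_sat:
FS = [c' + γ' z cos²β tanφ'] / [γ_sat z sinβ cosβ]
γ' = 19.2 − 9.81 = 9.39 kN/m³
Numerator = 9.4 + 9.39·4.5·cos²35.8°·tan37.6° = 9.4 + 9.39·4.5·0.6578·0.7701 = 30.806 kPa
Denominator = 19.2·4.5·sin35.8°·cos35.8° = 19.2·4.5·0.5850·0.8111 = 40.991 kPa
FS = 30.806 / 40.991 = 0.752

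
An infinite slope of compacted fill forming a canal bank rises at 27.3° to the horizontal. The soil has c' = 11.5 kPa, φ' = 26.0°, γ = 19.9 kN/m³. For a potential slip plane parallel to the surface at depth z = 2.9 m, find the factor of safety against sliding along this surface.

For an infinite slope with a slip plane parallel to the surface (no pore pressure): FS = [c' + γz cos²β tanφ'] / [γz sinβ cosβ].
γz = 19.9·2.9 = 57.71 kN/m²
Numerator = 11.5 + 57.71·cos²27.3°·tan26.0° = 11.5 + 57.71·0.7896·0.4877 = 33.726 kPa
Denominator = 57.71·sin27.3°·cos27.3° = 57.71·0.4586·0.8886 = 23.521 kPa
FS = 33.726 / 23.521 = 1.434

FS = 1.43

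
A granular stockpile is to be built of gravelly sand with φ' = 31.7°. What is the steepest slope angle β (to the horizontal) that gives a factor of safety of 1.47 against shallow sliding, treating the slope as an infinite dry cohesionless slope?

β = 22.8°

For an infinite dry cohesionless slope FS = tanφ'/tanβ, so tanβ = tanφ' / FS.
tanβ = tan31.7° / 1.47 = 0.6176 / 1.47 = 0.4201
β = arctan(0.4201) = 22.79°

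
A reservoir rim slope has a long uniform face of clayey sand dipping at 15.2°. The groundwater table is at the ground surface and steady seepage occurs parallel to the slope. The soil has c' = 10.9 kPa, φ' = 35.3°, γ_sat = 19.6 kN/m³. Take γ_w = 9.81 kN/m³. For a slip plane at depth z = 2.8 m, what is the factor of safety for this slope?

With seepage parallel to the slope and the water table at the surface, the effective normal stress on the slip plane uses the buoyant unit weight γ' = γ_sat − γ_w while the driving shear stress uses γ_sat:
FS = [c' + γ' z cos²β tanφ'] / [γ_sat z sinβ cosβ]
γ' = 19.6 − 9.81 = 9.79 kN/m³
Numerator = 10.9 + 9.79·2.8·cos²15.2°·tan35.3° = 10.9 + 9.79·2.8·0.9313·0.7080 = 28.975 kPa
Denominator = 19.6·2.8·sin15.2°·cos15.2° = 19.6·2.8·0.2622·0.9650 = 13.886 kPa
FS = 28.975 / 13.886 = 2.087

FS = 2.09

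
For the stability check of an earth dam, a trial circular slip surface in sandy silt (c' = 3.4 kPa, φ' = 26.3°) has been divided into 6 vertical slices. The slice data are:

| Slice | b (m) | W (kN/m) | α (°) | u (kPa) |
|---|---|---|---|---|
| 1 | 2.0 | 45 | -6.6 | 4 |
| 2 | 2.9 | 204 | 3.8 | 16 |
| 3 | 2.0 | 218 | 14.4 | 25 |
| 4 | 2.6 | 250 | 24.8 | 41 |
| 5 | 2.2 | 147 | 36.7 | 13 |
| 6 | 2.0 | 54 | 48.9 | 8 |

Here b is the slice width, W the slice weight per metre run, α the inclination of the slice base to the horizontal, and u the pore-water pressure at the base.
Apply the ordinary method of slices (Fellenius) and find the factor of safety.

Ordinary method of slices: FS = Σ[c'·Δl_i + (W_i cosα_i − u_i·Δl_i)·tanφ'] / Σ W_i sinα_i, with Δl_i = b_i / cosα_i.
Slice 1: Δl = 2.0/cos(-6.6°) = 2.013 m; N'_1 = 45·cos(-6.6°) − 4·2.013 = 36.6; c'Δl = 6.85; W sinα = -5.2
Slice 2: Δl = 2.9/cos3.8° = 2.906 m; N'_2 = 204·cos3.8° − 16·2.906 = 157.0; c'Δl = 9.88; W sinα = 13.5
Slice 3: Δl = 2.0/cos14.4° = 2.065 m; N'_3 = 218·cos14.4° − 25·2.065 = 159.5; c'Δl = 7.02; W sinα = 54.2
Slice 4: Δl = 2.6/cos24.8° = 2.864 m; N'_4 = 250·cos24.8° − 41·2.864 = 109.5; c'Δl = 9.74; W sinα = 104.9
Slice 5: Δl = 2.2/cos36.7° = 2.744 m; N'_5 = 147·cos36.7° − 13·2.744 = 82.2; c'Δl = 9.33; W sinα = 87.9
Slice 6: Δl = 2.0/cos48.9° = 3.042 m; N'_6 = 54·cos48.9° − 8·3.042 = 11.2; c'Δl = 10.34; W sinα = 40.7
Σc'Δl = 53.2 kN/m; ΣN' = 556.1 kN/m; ΣW sinα = 296.0 kN/m
Resisting = 53.2 + 556.1·tan26.3° = 53.2 + 274.8 = 328.0 kN/m
FS = 328.0 / 296.0 = 1.108

FS = 1.11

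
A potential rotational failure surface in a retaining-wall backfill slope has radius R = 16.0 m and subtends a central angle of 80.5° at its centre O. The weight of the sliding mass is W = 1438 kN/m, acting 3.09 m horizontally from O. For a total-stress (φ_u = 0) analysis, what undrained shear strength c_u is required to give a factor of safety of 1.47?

c_u = 18.2 kPa

FS = c_u·L_a·R / (W·d), so c_u = FS·W·d / (L_a·R).
Arc length L_a = R·θ = 16.0·(80.5°·π/180) = 16.0·1.4050 = 22.48 m
c_u = 1.47·1438·3.09 / (22.48·16.0) = 6531.8 / 359.68 = 18.16 kPa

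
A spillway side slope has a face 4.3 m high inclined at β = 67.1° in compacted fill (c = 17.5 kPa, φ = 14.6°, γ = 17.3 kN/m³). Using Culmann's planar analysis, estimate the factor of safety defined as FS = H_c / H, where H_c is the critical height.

FS = 2.14

H_c = (4c/γ) · sinβ cosφ / [1 − cos(β − φ)]
    = (4·17.5/17.3) · sin67.1°·cos14.6° / [1 − cos52.5°]
    = 4.046 · 0.8914 / 0.3912 = 9.22 m
FS = H_c / H = 9.22 / 4.3 = 2.144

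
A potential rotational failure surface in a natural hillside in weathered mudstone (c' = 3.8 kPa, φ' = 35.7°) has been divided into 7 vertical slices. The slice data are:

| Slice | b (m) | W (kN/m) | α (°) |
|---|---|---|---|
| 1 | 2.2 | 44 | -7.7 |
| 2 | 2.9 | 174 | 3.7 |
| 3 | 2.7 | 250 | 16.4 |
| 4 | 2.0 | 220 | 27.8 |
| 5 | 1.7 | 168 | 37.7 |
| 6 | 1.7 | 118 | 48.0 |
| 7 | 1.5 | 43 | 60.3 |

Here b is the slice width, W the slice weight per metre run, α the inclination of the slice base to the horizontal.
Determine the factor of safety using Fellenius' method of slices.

FS = 1.73

Ordinary method of slices: FS = Σ[c'·Δl_i + (W_i cosα_i)·tanφ'] / Σ W_i sinα_i, with Δl_i = b_i / cosα_i.
Slice 1: Δl = 2.2/cos(-7.7°) = 2.220 m; N'_1 = 44·cos(-7.7°) = 43.6; c'Δl = 8.44; W sinα = -5.9
Slice 2: Δl = 2.9/cos3.7° = 2.906 m; N'_2 = 174·cos3.7° = 173.6; c'Δl = 11.04; W sinα = 11.2
Slice 3: Δl = 2.7/cos16.4° = 2.815 m; N'_3 = 250·cos16.4° = 239.8; c'Δl = 10.70; W sinα = 70.6
Slice 4: Δl = 2.0/cos27.8° = 2.261 m; N'_4 = 220·cos27.8° = 194.6; c'Δl = 8.59; W sinα = 102.6
Slice 5: Δl = 1.7/cos37.7° = 2.149 m; N'_5 = 168·cos37.7° = 132.9; c'Δl = 8.16; W sinα = 102.7
Slice 6: Δl = 1.7/cos48.0° = 2.541 m; N'_6 = 118·cos48.0° = 79.0; c'Δl = 9.65; W sinα = 87.7
Slice 7: Δl = 1.5/cos60.3° = 3.027 m; N'_7 = 43·cos60.3° = 21.3; c'Δl = 11.50; W sinα = 37.4
Σc'Δl = 68.1 kN/m; ΣN' = 884.9 kN/m; ΣW sinα = 406.3 kN/m
Resisting = 68.1 + 884.9·tan35.7° = 68.1 + 635.8 = 703.9 kN/m
FS = 703.9 / 406.3 = 1.733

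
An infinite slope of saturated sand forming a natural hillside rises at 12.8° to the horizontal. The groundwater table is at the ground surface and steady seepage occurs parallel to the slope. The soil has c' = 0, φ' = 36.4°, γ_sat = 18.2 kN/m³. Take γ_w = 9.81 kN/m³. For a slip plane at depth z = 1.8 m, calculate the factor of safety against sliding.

FS = 1.50

With seepage parallel to the slope and the water table at the surface, the effective normal stress on the slip plane uses the buoyant unit weight γ' = γ_sat − γ_w while the driving shear stress uses γ_sat:
FS = [c' + γ' z cos²β tanφ'] / [γ_sat z sinβ cosβ]
(For c' = 0 this reduces to FS = (γ'/γ_sat)·tanφ'/tanβ.)
γ' = 18.2 − 9.81 = 8.39 kN/m³
Numerator = 0.0 + 8.39·1.8·cos²12.8°·tan36.4° = 0.0 + 8.39·1.8·0.9509·0.7373 = 10.588 kPa
Denominator = 18.2·1.8·sin12.8°·cos12.8° = 18.2·1.8·0.2215·0.9751 = 7.078 kPa
FS = 10.588 / 7.078 = 1.496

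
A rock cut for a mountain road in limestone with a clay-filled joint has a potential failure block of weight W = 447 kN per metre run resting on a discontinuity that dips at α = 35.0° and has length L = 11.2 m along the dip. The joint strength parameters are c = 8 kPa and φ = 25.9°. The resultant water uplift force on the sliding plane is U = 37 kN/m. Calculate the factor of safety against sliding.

FS = 0.97

Resolving the block weight along and normal to the plane and applying the Mohr–Coulomb strength on the joint:
N' = W cosα − U = 447·cos35.0° − 37 = 329.2 kN/m
Driving force T = W sinα = 447·sin35.0° = 256.4 kN/m
Resisting force R = c·L + N'·tanφ = 8·11.2 + 329.2·tan25.9° = 89.6 + 159.8 = 249.4 kN/m
FS = R / T = 249.4 / 256.4 = 0.973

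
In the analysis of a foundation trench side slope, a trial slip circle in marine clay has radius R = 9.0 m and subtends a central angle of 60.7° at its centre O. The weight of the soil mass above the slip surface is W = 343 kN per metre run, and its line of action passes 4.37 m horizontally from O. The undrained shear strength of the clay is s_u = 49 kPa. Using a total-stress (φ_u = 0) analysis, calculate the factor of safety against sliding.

Taking moments about the centre O, the resisting moment is provided by the undrained shear strength acting along the arc:
Arc length L_a = R·θ = 9.0·(60.7°·π/180) = 9.0·1.0594 = 9.53 m
M_R = s_u·L_a·R = 49·9.53·9.0 = 4204.8 kN·m/m
M_D = W·d = 343·4.37 = 1498.9 kN·m/m
FS = M_R / M_D = 4204.8 / 1498.9 = 2.805

FS = 2.81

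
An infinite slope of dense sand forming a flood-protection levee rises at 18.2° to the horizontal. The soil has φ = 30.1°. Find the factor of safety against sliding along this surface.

FS = 1.76

For a dry cohesionless infinite slope the factor of safety is FS = tanφ / tanβ.
FS = tan30.1° / tan18.2° = 0.5797 / 0.3288 = 1.763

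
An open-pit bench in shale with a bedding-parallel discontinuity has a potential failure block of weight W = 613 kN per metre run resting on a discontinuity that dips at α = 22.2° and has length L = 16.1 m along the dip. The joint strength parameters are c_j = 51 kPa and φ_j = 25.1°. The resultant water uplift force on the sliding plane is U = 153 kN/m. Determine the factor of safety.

FS = 4.38

Resolving the block weight along and normal to the plane and applying the Mohr–Coulomb strength on the joint:
N' = W cosα − U = 613·cos22.2° − 153 = 414.6 kN/m
Driving force T = W sinα = 613·sin22.2° = 231.6 kN/m
Resisting force R = c_j·L + N'·tanφ_j = 51·16.1 + 414.6·tan25.1° = 821.1 + 194.2 = 1015.3 kN/m
FS = R / T = 1015.3 / 231.6 = 4.384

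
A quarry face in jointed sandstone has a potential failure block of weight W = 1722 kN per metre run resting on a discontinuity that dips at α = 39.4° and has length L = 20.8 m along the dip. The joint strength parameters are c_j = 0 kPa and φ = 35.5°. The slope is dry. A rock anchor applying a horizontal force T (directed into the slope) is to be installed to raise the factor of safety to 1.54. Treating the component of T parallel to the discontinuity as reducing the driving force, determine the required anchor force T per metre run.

T = 447 kN/m

Resolving forces along and normal to the sliding plane, with the horizontal anchor force T adding T·sinα to the effective normal force and T·cosα acting up the plane against the driving force:
FS = [c_jL + (W cosα + T sinα) tanφ] / [W sinα − T cosα]
Without the anchor: N' = 1330.6 kN/m, driving T_d = 1093.0 kN/m, resisting R = 0·20.8 + 1330.6·tan35.5° = 949.1 kN/m, FS = 0.87.
Setting FS = 1.54 and solving for T:
1.54·(1093.0 − T cos39.4°) = 949.1 + T sin39.4°·tan35.5°
T·(sin39.4°·tan35.5° + 1.54·cos39.4°) = 1.54·1093.0 − 949.1
T·(0.6347·0.7133 + 1.54·0.7727) = 1683.2 − 949.1 = 734.1
T·1.6428 = 734.1
T = 446.9 kN/m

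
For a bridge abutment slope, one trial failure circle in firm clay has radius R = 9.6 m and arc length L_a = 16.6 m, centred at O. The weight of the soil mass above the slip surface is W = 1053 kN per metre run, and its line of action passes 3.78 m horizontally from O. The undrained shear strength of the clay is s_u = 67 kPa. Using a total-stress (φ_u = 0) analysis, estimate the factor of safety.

Taking moments about the centre O, the resisting moment is provided by the undrained shear strength acting along the arc:
M_R = s_u·L_a·R = 67·16.60·9.6 = 10677.1 kN·m/m
M_D = W·d = 1053·3.78 = 3980.3 kN·m/m
FS = M_R / M_D = 10677.1 / 3980.3 = 2.682

FS = 2.68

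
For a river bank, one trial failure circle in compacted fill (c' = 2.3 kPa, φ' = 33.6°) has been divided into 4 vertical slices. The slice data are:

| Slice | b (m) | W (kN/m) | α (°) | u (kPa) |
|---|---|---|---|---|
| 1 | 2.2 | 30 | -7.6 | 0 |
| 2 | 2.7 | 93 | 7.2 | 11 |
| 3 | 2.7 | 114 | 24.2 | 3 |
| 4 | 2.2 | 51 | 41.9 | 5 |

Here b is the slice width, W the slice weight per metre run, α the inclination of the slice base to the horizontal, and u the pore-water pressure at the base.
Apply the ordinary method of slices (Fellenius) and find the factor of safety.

Ordinary method of slices: FS = Σ[c'·Δl_i + (W_i cosα_i − u_i·Δl_i)·tanφ'] / Σ W_i sinα_i, with Δl_i = b_i / cosα_i.
Slice 1: Δl = 2.2/cos(-7.6°) = 2.219 m; N'_1 = 30·cos(-7.6°) − 0·2.219 = 29.7; c'Δl = 5.10; W sinα = -4.0
Slice 2: Δl = 2.7/cos7.2° = 2.721 m; N'_2 = 93·cos7.2° − 11·2.721 = 62.3; c'Δl = 6.26; W sinα = 11.7
Slice 3: Δl = 2.7/cos24.2° = 2.960 m; N'_3 = 114·cos24.2° − 3·2.960 = 95.1; c'Δl = 6.81; W sinα = 46.7
Slice 4: Δl = 2.2/cos41.9° = 2.956 m; N'_4 = 51·cos41.9° − 5·2.956 = 23.2; c'Δl = 6.80; W sinα = 34.1
Σc'Δl = 25.0 kN/m; ΣN' = 210.3 kN/m; ΣW sinα = 88.5 kN/m
Resisting = 25.0 + 210.3·tan33.6° = 25.0 + 139.8 = 164.7 kN/m
FS = 164.7 / 88.5 = 1.862

FS = 1.86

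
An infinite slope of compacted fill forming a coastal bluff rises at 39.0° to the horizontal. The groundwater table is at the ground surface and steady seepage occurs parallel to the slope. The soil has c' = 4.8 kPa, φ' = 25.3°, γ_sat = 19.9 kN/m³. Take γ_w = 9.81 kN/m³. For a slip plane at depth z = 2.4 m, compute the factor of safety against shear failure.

FS = 0.50

With seepage parallel to the slope and the water table at the surface, the effective normal stress on the slip plane uses the buoyant unit weight γ' = γ_sat − γ_w while the driving shear stress uses γ_sat:
FS = [c' + γ' z cos²β tanφ'] / [γ_sat z sinβ cosβ]
γ' = 19.9 − 9.81 = 10.09 kN/m³
Numerator = 4.8 + 10.09·2.4·cos²39.0°·tan25.3° = 4.8 + 10.09·2.4·0.6040·0.4727 = 11.713 kPa
Denominator = 19.9·2.4·sin39.0°·cos39.0° = 19.9·2.4·0.6293·0.7771 = 23.358 kPa
FS = 11.713 / 23.358 = 0.501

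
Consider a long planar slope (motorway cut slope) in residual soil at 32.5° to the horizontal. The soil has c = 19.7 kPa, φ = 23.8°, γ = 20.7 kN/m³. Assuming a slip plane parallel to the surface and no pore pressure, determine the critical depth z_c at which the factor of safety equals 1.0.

z_c = 6.83 m

Setting FS = 1.00 in FS = [c + γz cos²β tanφ] / [γz sinβ cosβ] and solving for z:
z = c / [γ cosβ (FS·sinβ − cosβ·tanφ)]
  = 19.7 / [20.7·cos32.5°·(1.00·sin32.5° − cos32.5°·tan23.8°)]
  = 19.7 / [20.7·0.8434·(1.00·0.5373 − 0.8434·0.4411)]
  = 19.7 / 2.8862 = 6.826 m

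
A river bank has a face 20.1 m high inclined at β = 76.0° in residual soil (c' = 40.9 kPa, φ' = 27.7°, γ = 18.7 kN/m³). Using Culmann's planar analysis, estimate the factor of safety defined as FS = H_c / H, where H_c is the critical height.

FS = 1.12

H_c = (4c'/γ) · sinβ cosφ' / [1 − cos(β − φ')]
    = (4·40.9/18.7) · sin76.0°·cos27.7° / [1 − cos48.3°]
    = 8.749 · 0.8591 / 0.3348 = 22.45 m
FS = H_c / H = 22.45 / 20.1 = 1.117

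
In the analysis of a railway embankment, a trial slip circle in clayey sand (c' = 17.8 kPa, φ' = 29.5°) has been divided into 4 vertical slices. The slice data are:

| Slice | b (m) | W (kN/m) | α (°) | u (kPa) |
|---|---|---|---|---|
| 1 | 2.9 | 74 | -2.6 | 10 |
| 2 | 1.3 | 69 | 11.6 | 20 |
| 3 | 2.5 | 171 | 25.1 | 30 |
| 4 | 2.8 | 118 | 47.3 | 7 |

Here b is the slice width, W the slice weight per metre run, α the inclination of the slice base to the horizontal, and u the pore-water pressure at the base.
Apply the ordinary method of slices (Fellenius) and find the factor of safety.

Ordinary method of slices: FS = Σ[c'·Δl_i + (W_i cosα_i − u_i·Δl_i)·tanφ'] / Σ W_i sinα_i, with Δl_i = b_i / cosα_i.
Slice 1: Δl = 2.9/cos(-2.6°) = 2.903 m; N'_1 = 74·cos(-2.6°) − 10·2.903 = 44.9; c'Δl = 51.67; W sinα = -3.4
Slice 2: Δl = 1.3/cos11.6° = 1.327 m; N'_2 = 69·cos11.6° − 20·1.327 = 41.0; c'Δl = 23.62; W sinα = 13.9
Slice 3: Δl = 2.5/cos25.1° = 2.761 m; N'_3 = 171·cos25.1° − 30·2.761 = 72.0; c'Δl = 49.14; W sinα = 72.5
Slice 4: Δl = 2.8/cos47.3° = 4.129 m; N'_4 = 118·cos47.3° − 7·4.129 = 51.1; c'Δl = 73.49; W sinα = 86.7
Σc'Δl = 197.9 kN/m; ΣN' = 209.1 kN/m; ΣW sinα = 169.8 kN/m
Resisting = 197.9 + 209.1·tan29.5° = 197.9 + 118.3 = 316.2 kN/m
FS = 316.2 / 169.8 = 1.863

FS = 1.86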